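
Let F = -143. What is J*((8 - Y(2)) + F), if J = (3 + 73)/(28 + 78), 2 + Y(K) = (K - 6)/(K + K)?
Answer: -5016/53 ≈ -94.641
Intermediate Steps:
Y(K) = -2 + (-6 + K)/(2*K) (Y(K) = -2 + (K - 6)/(K + K) = -2 + (-6 + K)/((2*K)) = -2 + (-6 + K)*(1/(2*K)) = -2 + (-6 + K)/(2*K))
J = 38/53 (J = 76/106 = 76*(1/106) = 38/53 ≈ 0.71698)
J*((8 - Y(2)) + F) = 38*((8 - (-3/2 - 3/2)) - 143)/53 = 38*((8 - 1*(-3)) - 143)/53 = 38*((8 + 3) - 143)/53 = 38*(11 - 143)/53 = (38/53)*(-132) = -5016/53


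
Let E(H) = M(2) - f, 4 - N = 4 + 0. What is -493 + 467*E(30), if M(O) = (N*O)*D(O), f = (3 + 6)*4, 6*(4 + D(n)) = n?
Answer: -17305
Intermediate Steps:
N = 0 (N = 4 - (4 + 0) = 4 - 1*4 = 4 - 4 = 0)
D(n) = -4 + n/6
f = 36 (f = 9*4 = 36)
M(O) = 0 (M(O) = (0*O)*(-4 + O/6) = 0*(-4 + O/6) = 0)
E(H) = -36 (E(H) = 0 - 1*36 = 0 - 36 = -36)
-493 + 467*E(30) = -493 + 467*(-36) = -493 - 16812 = -17305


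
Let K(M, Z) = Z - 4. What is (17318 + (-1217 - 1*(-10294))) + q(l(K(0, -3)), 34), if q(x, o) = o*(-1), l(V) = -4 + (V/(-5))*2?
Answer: 26361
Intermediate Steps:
K(M, Z) = -4 + Z
l(V) = -4 - 2*V/5 (l(V) = -4 + (V*(-1/5))*2 = -4 - V/5*2 = -4 - 2*V/5)
q(x, o) = -o
(17318 + (-1217 - 1*(-10294))) + q(l(K(0, -3)), 34) = (17318 + (-1217 - 1*(-10294))) - 1*34 = (17318 + (-1217 + 10294)) - 34 = (17318 + 9077) - 34 = 26395 - 34 = 26361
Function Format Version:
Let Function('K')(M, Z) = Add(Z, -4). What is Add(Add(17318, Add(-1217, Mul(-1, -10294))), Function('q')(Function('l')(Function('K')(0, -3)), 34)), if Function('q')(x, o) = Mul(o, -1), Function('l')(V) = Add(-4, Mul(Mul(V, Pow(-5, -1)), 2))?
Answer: 26361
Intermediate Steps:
Function('K')(M, Z) = Add(-4, Z)
Function('l')(V) = Add(-4, Mul(Rational(-2, 5), V)) (Function('l')(V) = Add(-4, Mul(Mul(V, Rational(-1, 5)), 2)) = Add(-4, Mul(Mul(Rational(-1, 5), V), 2)) = Add(-4, Mul(Rational(-2, 5), V)))
Function('q')(x, o) = Mul(-1, o)
Add(Add(17318, Add(-1217, Mul(-1, -10294))), Function('q')(Function('l')(Function('K')(0, -3)), 34)) = Add(Add(17318, Add(-1217, Mul(-1, -10294))), Mul(-1, 34)) = Add(Add(17318, Add(-1217, 10294)), -34) = Add(Add(17318, 9077), -34) = Add(26395, -34) = 26361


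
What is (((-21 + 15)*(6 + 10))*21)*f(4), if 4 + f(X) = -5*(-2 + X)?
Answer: 28224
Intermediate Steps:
f(X) = 6 - 5*X (f(X) = -4 - 5*(-2 + X) = -4 + (10 - 5*X) = 6 - 5*X)
(((-21 + 15)*(6 + 10))*21)*f(4) = (((-21 + 15)*(6 + 10))*21)*(6 - 5*4) = (-6*16*21)*(6 - 20) = -96*21*(-14) = -2016*(-14) = 28224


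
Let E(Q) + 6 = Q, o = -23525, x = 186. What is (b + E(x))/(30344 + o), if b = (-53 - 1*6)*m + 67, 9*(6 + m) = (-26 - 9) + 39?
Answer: 5173/61371 ≈ 0.084291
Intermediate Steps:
m = -50/9 (m = -6 + ((-26 - 9) + 39)/9 = -6 + (-35 + 39)/9 = -6 + (⅑)*4 = -6 + 4/9 = -50/9 ≈ -5.5556)
E(Q) = -6 + Q
b = 3553/9 (b = (-53 - 1*6)*(-50/9) + 67 = (-53 - 6)*(-50/9) + 67 = -59*(-50/9) + 67 = 2950/9 + 67 = 3553/9 ≈ 394.78)
(b + E(x))/(30344 + o) = (3553/9 + (-6 + 186))/(30344 - 23525) = (3553/9 + 180)/6819 = (5173/9)*(1/6819) = 5173/61371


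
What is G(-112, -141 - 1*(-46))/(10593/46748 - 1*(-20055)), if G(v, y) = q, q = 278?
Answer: 12995944/937541733 ≈ 0.013862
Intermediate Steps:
G(v, y) = 278
G(-112, -141 - 1*(-46))/(10593/46748 - 1*(-20055)) = 278/(10593/46748 - 1*(-20055)) = 278/(10593*(1/46748) + 20055) = 278/(10593/46748 + 20055) = 278/(937541733/46748) = 278*(46748/937541733) = 12995944/937541733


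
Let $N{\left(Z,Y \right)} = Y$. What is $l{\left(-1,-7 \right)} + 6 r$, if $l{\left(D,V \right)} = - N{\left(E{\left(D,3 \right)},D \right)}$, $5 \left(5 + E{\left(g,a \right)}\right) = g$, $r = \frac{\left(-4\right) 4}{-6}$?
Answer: $17$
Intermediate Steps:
$r = \frac{8}{3}$ ($r = \left(-16\right) \left(- \frac{1}{6}\right) = \frac{8}{3} \approx 2.6667$)
$E{\left(g,a \right)} = -5 + \frac{g}{5}$
$l{\left(D,V \right)} = - D$
$l{\left(-1,-7 \right)} + 6 r = \left(-1\right) \left(-1\right) + 6 \cdot \frac{8}{3} = 1 + 16 = 17$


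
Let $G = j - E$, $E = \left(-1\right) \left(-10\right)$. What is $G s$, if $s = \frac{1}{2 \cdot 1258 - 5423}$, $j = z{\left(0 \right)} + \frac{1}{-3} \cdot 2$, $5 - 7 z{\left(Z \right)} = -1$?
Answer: $\frac{206}{61047} \approx 0.0033744$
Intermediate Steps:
$z{\left(Z \right)} = \frac{6}{7}$ ($z{\left(Z \right)} = \frac{5}{7} - - \frac{1}{7} = \frac{5}{7} + \frac{1}{7} = \frac{6}{7}$)
$j = \frac{4}{21}$ ($j = \frac{6}{7} + \frac{1}{-3} \cdot 2 = \frac{6}{7} - \frac{2}{3} = \frac{4}{21} \approx 0.19048$)
$E = 10$
$G = - \frac{206}{21}$ ($G = \frac{4}{21} - 10 = - \frac{206}{21} \approx -9.8095$)
$s = - \frac{1}{2907}$ ($s = \frac{1}{2516 - 5423} = \frac{1}{-2907} = - \frac{1}{2907} \approx -0.000344$)
$G s = \left(- \frac{206}{21}\right) \left(- \frac{1}{2907}\right) = \frac{206}{61047}$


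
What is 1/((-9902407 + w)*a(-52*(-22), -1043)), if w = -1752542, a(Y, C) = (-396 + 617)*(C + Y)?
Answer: -1/260150116629 ≈ -3.8439e-12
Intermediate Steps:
a(Y, C) = 221*C + 221*Y (a(Y, C) = 221*(C + Y) = 221*C + 221*Y)
1/((-9902407 + w)*a(-52*(-22), -1043)) = 1/((-9902407 - 1752542)*(221*(-1043) + 221*(-52*(-22)))) = 1/((-11654949)*(-230503 + 221*1144)) = -1/(11654949*(-230503 + 252824)) = -1/11654949/22321 = -1/11654949*1/22321 = -1/260150116629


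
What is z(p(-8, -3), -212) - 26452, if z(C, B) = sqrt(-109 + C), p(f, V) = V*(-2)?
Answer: -26452 + I*sqrt(103) ≈ -26452.0 + 10.149*I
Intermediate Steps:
p(f, V) = -2*V
z(p(-8, -3), -212) - 26452 = sqrt(-109 - 2*(-3)) - 26452 = sqrt(-109 + 6) - 26452 = sqrt(-103) - 26452 = I*sqrt(103) - 26452 = -26452 + I*sqrt(103)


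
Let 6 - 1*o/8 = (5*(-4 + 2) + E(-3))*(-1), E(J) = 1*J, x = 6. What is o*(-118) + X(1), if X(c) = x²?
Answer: 6644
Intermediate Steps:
E(J) = J
X(c) = 36 (X(c) = 6² = 36)
o = -56 (o = 48 - 8*(5*(-4 + 2) - 3)*(-1) = 48 - 8*(5*(-2) - 3)*(-1) = 48 - 8*(-10 - 3)*(-1) = 48 - (-104)*(-1) = 48 - 8*13 = 48 - 104 = -56)
o*(-118) + X(1) = -56*(-118) + 36 = 6608 + 36 = 6644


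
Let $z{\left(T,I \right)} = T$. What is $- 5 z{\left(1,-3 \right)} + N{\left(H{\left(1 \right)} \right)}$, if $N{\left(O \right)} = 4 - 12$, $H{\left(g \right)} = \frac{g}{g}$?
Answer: $-13$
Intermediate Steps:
$H{\left(g \right)} = 1$
$N{\left(O \right)} = -8$ ($N{\left(O \right)} = 4 - 12 = -8$)
$- 5 z{\left(1,-3 \right)} + N{\left(H{\left(1 \right)} \right)} = \left(-5\right) 1 - 8 = -5 - 8 = -13$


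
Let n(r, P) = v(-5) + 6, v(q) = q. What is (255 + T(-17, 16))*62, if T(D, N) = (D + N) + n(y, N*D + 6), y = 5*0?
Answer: 15810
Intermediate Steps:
y = 0
n(r, P) = 1 (n(r, P) = -5 + 6 = 1)
T(D, N) = 1 + D + N (T(D, N) = (D + N) + 1 = 1 + D + N)
(255 + T(-17, 16))*62 = (255 + (1 - 17 + 16))*62 = (255 + 0)*62 = 255*62 = 15810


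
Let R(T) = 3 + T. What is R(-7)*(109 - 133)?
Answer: 96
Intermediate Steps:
R(-7)*(109 - 133) = (3 - 7)*(109 - 133) = -4*(-24) = 96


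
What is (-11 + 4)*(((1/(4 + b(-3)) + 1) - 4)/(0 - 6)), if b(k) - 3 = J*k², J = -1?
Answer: -49/12 ≈ -4.0833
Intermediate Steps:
b(k) = 3 - k²
(-11 + 4)*(((1/(4 + b(-3)) + 1) - 4)/(0 - 6)) = (-11 + 4)*(((1/(4 + (3 - 1*(-3)²)) + 1) - 4)/(0 - 6)) = -7*((1/(4 + (3 - 1*9)) + 1) - 4)/(-6) = -7*((1/(4 + (3 - 9)) + 1) - 4)*(-1)/6 = -7*((1/(4 - 6) + 1) - 4)*(-1)/6 = -7*((1/(-2) + 1) - 4)*(-1)/6 = -7*((-½ + 1) - 4)*(-1)/6 = -7*(½ - 4)*(-1)/6 = -(-49)*(-1)/(2*6) = -7*7/12 = -49/12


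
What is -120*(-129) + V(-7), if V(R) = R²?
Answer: 15529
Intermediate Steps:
-120*(-129) + V(-7) = -120*(-129) + (-7)² = 15480 + 49 = 15529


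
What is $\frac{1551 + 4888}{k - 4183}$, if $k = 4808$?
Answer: $\frac{6439}{625} \approx 10.302$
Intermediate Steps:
$\frac{1551 + 4888}{k - 4183} = \frac{1551 + 4888}{4808 - 4183} = \frac{6439}{625}$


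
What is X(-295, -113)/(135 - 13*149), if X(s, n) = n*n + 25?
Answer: -6397/901 ≈ -7.0999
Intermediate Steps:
X(s, n) = 25 + n² (X(s, n) = n² + 25 = 25 + n²)
X(-295, -113)/(135 - 13*149) = (25 + (-113)²)/(135 - 13*149) = (25 + 12769)/(135 - 1937) = 12794/(-1802) = 12794*(-1/1802) = -6397/901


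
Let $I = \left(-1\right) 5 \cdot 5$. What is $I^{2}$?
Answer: $625$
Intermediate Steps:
$I = -25$ ($I = \left(-5\right) 5 = -25$)
$I^{2} = \left(-25\right)^{2} = 625$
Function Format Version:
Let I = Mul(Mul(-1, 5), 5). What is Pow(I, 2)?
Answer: 625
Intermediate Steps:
I = -25 (I = Mul(-5, 5) = -25)
Pow(I, 2) = Pow(-25, 2) = 625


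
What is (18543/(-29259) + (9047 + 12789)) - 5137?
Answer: 162859166/9753 ≈ 16698.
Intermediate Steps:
(18543/(-29259) + (9047 + 12789)) - 5137 = (18543*(-1/29259) + 21836) - 5137 = (-6181/9753 + 21836) - 5137 = 212960327/9753 - 5137 = 162859166/9753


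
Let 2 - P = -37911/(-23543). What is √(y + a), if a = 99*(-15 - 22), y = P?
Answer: I*√2030085438862/23543 ≈ 60.52*I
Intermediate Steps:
P = 9175/23543 (P = 2 - (-37911)/(-23543) = 2 - (-37911)*(-1)/23543 = 2 - 1*37911/23543 = 2 - 37911/23543 = 9175/23543 ≈ 0.38971)
y = 9175/23543 ≈ 0.38971
a = -3663 (a = 99*(-37) = -3663)
√(y + a) = √(9175/23543 - 3663) = √(-86228834/23543) = I*√2030085438862/23543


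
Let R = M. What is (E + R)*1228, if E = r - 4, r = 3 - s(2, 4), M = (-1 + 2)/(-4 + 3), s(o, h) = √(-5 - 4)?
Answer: -2456 - 3684*I ≈ -2456.0 - 3684.0*I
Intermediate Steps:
s(o, h) = 3*I (s(o, h) = √(-9) = 3*I)
M = -1 (M = 1/(-1) = 1*(-1) = -1)
r = 3 - 3*I ≈ 3.0 - 3.0*I
E = -1 - 3*I (E = (3 - 3*I) - 4 = -1 - 3*I ≈ -1.0 - 3.0*I)
R = -1
(E + R)*1228 = ((-1 - 3*I) - 1)*1228 = (-2 - 3*I)*1228 = -2456 - 3684*I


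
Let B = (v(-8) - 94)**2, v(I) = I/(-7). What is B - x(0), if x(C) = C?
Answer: 422500/49 ≈ 8622.5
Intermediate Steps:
v(I) = -I/7 (v(I) = I*(-1/7) = -I/7)
B = 422500/49 (B = (-1/7*(-8) - 94)**2 = (8/7 - 94)**2 = (-650/7)**2 = 422500/49 ≈ 8622.5)
B - x(0) = 422500/49 - 1*0 = 422500/49 + 0 = 422500/49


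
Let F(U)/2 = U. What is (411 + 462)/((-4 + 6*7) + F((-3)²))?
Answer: 873/56 ≈ 15.589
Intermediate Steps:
F(U) = 2*U
(411 + 462)/((-4 + 6*7) + F((-3)²)) = (411 + 462)/((-4 + 6*7) + 2*(-3)²) = 873/((-4 + 42) + 2*9) = 873/(38 + 18) = 873/56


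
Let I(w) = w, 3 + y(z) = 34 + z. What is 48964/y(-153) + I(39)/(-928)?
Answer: -22721675/56608 ≈ -401.39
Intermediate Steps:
y(z) = 31 + z (y(z) = -3 + (34 + z) = 31 + z)
48964/y(-153) + I(39)/(-928) = 48964/(31 - 153) + 39/(-928) = 48964/(-122) + 39*(-1/928) = 48964*(-1/122) - 39/928 = -24482/61 - 39/928 = -22721675/56608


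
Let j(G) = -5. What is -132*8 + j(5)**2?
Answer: -1031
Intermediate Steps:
-132*8 + j(5)**2 = -132*8 + (-5)**2 = -12*88 + 25 = -1056 + 25 = -1031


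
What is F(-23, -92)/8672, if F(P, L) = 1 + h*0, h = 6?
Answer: 1/8672 ≈ 0.00011531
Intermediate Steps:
F(P, L) = 1 (F(P, L) = 1 + 6*0 = 1 + 0 = 1)
F(-23, -92)/8672 = 1/8672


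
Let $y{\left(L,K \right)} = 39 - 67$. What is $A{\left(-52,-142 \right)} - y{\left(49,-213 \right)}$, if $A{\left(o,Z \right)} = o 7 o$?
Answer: $18956$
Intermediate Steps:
$y{\left(L,K \right)} = -28$ ($y{\left(L,K \right)} = 39 - 67 = -28$)
$A{\left(o,Z \right)} = 7 o^{2}$ ($A{\left(o,Z \right)} = 7 o o = 7 o^{2}$)
$A{\left(-52,-142 \right)} - y{\left(49,-213 \right)} = 7 \left(-52\right)^{2} - -28 = 7 \cdot 2704 + 28 = 18928 + 28 = 18956$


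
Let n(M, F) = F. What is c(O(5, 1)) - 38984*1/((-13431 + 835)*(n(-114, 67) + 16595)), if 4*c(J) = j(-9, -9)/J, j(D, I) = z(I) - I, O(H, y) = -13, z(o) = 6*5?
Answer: -78683465/104937276 ≈ -0.74981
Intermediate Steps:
z(o) = 30
j(D, I) = 30 - I
c(J) = 39/(4*J) (c(J) = ((30 - 1*(-9))/J)/4 = ((30 + 9)/J)/4 = (39/J)/4 = 39/(4*J))
c(O(5, 1)) - 38984*1/((-13431 + 835)*(n(-114, 67) + 16595)) = (39/4)/(-13) - 38984*1/((-13431 + 835)*(67 + 16595)) = (39/4)*(-1/13) - 38984/((-12596*16662)) = -¾ - 38984/(-209874552) = -¾ - 38984*(-1/209874552) = -¾ + 4873/26234319 = -78683465/104937276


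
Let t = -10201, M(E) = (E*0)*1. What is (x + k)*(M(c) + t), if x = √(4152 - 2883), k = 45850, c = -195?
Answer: -467715850 - 30603*√141 ≈ -4.6808e+8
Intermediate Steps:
M(E) = 0 (M(E) = 0*1 = 0)
x = 3*√141 (x = √1269 = 3*√141 ≈ 35.623)
(x + k)*(M(c) + t) = (3*√141 + 45850)*(0 - 10201) = (45850 + 3*√141)*(-10201) = -467715850 - 30603*√141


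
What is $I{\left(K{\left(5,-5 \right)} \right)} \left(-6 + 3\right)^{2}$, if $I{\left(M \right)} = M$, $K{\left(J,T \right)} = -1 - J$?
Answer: $-54$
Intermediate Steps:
$I{\left(K{\left(5,-5 \right)} \right)} \left(-6 + 3\right)^{2} = \left(-1 - 5\right) \left(-6 + 3\right)^{2} = \left(-1 - 5\right) \left(-3\right)^{2} = \left(-6\right) 9 = -54$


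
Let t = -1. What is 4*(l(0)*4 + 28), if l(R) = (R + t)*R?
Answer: 112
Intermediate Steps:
l(R) = R*(-1 + R) (l(R) = (R - 1)*R = (-1 + R)*R = R*(-1 + R))
4*(l(0)*4 + 28) = 4*((0*(-1 + 0))*4 + 28) = 4*((0*(-1))*4 + 28) = 4*(0*4 + 28) = 4*(0 + 28) = 4*28 = 112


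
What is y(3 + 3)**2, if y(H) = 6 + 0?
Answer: 36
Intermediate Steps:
y(H) = 6
y(3 + 3)**2 = 6**2 = 36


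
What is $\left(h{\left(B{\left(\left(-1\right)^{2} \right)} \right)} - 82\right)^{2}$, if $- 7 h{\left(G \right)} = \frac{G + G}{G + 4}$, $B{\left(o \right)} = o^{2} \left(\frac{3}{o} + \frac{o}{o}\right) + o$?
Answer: $\frac{26790976}{3969} \approx 6750.1$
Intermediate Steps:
$B{\left(o \right)} = o + o^{2} \left(1 + \frac{3}{o}\right)$ ($B{\left(o \right)} = o^{2} \left(\frac{3}{o} + 1\right) + o = o^{2} \left(1 + \frac{3}{o}\right) + o = o + o^{2} \left(1 + \frac{3}{o}\right)$)
$h{\left(G \right)} = - \frac{2 G}{7 \left(4 + G\right)}$ ($h{\left(G \right)} = - \frac{\left(G + G\right) \frac{1}{G + 4}}{7} = - \frac{2 G \frac{1}{4 + G}}{7} = - \frac{2 G}{7 \left(4 + G\right)}$)
$\left(h{\left(B{\left(\left(-1\right)^{2} \right)} \right)} - 82\right)^{2} = \left(- \frac{2 \left(-1\right)^{2} \left(4 + \left(-1\right)^{2}\right)}{28 + 7 \left(-1\right)^{2} \left(4 + \left(-1\right)^{2}\right)} - 82\right)^{2} = \left(- \frac{2 \cdot 1 \left(4 + 1\right)}{28 + 7 \cdot 1 \left(4 + 1\right)} - 82\right)^{2} = \left(- \frac{2 \cdot 1 \cdot 5}{28 + 7 \cdot 1 \cdot 5} - 82\right)^{2} = \left(\left(-2\right) 5 \frac{1}{28 + 7 \cdot 5} - 82\right)^{2} = \left(\left(-2\right) 5 \frac{1}{28 + 35} - 82\right)^{2} = \left(\left(-2\right) 5 \cdot \frac{1}{63} - 82\right)^{2} = \left(- \frac{10}{63} - 82\right)^{2} = \left(- \frac{5176}{63}\right)^{2} = \frac{26790976}{3969}$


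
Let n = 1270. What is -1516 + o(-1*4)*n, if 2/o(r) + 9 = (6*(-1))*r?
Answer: -4040/3 ≈ -1346.7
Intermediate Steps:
o(r) = 2/(-9 - 6*r) (o(r) = 2/(-9 + (6*(-1))*r) = 2/(-9 - 6*r))
-1516 + o(-1*4)*n = -1516 - 2/(9 + 6*(-1*4))*1270 = -1516 - 2/(9 + 6*(-4))*1270 = -1516 - 2/(9 - 24)*1270 = -1516 - 2/(-15)*1270 = -1516 - 2*(-1/15)*1270 = -1516 + (2/15)*1270 = -1516 + 508/3 = -4040/3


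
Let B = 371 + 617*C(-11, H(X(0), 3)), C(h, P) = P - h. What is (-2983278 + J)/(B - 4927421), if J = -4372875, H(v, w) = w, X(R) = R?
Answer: 7356153/4918412 ≈ 1.4956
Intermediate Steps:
B = 9009 (B = 371 + 617*(3 - 1*(-11)) = 371 + 617*(3 + 11) = 371 + 617*14 = 371 + 8638 = 9009)
(-2983278 + J)/(B - 4927421) = (-2983278 - 4372875)/(9009 - 4927421) = -7356153/(-4918412) = -7356153*(-1/4918412) = 7356153/4918412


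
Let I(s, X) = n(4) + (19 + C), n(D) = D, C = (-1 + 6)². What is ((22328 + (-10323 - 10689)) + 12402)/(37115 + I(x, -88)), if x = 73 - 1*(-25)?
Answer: 13718/37163 ≈ 0.36913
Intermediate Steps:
C = 25 (C = 5² = 25)
x = 98 (x = 73 + 25 = 98)
I(s, X) = 48 (I(s, X) = 4 + (19 + 25) = 4 + 44 = 48)
((22328 + (-10323 - 10689)) + 12402)/(37115 + I(x, -88)) = ((22328 + (-10323 - 10689)) + 12402)/(37115 + 48) = ((22328 - 21012) + 12402)/37163 = (1316 + 12402)*(1/37163) = 13718*(1/37163) = 13718/37163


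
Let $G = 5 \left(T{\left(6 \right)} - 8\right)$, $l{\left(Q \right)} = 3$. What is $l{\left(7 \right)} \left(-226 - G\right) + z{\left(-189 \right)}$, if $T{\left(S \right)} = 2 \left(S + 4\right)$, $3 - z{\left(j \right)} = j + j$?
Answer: $-477$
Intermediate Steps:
$z{\left(j \right)} = 3 - 2 j$ ($z{\left(j \right)} = 3 - \left(j + j\right) = 3 - 2 j$)
$T{\left(S \right)} = 8 + 2 S$ ($T{\left(S \right)} = 2 \left(4 + S\right) = 8 + 2 S$)
$G = 60$ ($G = 5 \left(\left(8 + 2 \cdot 6\right) - 8\right) = 5 \left(\left(8 + 12\right) - 8\right) = 5 \left(20 - 8\right) = 5 \cdot 12 = 60$)
$l{\left(7 \right)} \left(-226 - G\right) + z{\left(-189 \right)} = 3 \left(-226 - 60\right) + \left(3 - -378\right) = 3 \left(-226 - 60\right) + \left(3 + 378\right) = 3 \left(-286\right) + 381 = -858 + 381 = -477$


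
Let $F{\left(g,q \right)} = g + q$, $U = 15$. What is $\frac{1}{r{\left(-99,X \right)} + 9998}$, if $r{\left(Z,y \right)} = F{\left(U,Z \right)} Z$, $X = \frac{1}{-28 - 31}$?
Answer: $\frac{1}{18314} \approx 5.4603 \cdot 10^{-5}$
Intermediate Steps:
$X = - \frac{1}{59}$ ($X = \frac{1}{-59} = - \frac{1}{59} \approx -0.016949$)
$r{\left(Z,y \right)} = Z \left(15 + Z\right)$ ($r{\left(Z,y \right)} = \left(15 + Z\right) Z = Z \left(15 + Z\right)$)
$\frac{1}{r{\left(-99,X \right)} + 9998} = \frac{1}{- 99 \left(15 - 99\right) + 9998} = \frac{1}{\left(-99\right) \left(-84\right) + 9998} = \frac{1}{8316 + 9998} = \frac{1}{18314}$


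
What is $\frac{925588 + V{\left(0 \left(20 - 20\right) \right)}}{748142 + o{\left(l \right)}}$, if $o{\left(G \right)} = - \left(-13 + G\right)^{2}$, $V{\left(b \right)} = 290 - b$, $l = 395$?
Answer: $\frac{462939}{301109} \approx 1.5374$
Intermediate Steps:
$\frac{925588 + V{\left(0 \left(20 - 20\right) \right)}}{748142 + o{\left(l \right)}} = \frac{925588 + \left(290 - 0 \left(20 - 20\right)\right)}{748142 - \left(-13 + 395\right)^{2}} = \frac{925588 + \left(290 - 0 \cdot 0\right)}{748142 - 382^{2}} = \frac{925588 + \left(290 - 0\right)}{748142 - 145924} = \frac{925588 + \left(290 + 0\right)}{748142 - 145924} = \frac{925588 + 290}{602218} = 925878 \cdot \frac{1}{602218} = \frac{462939}{301109}$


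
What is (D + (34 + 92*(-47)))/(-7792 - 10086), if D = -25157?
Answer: 29447/17878 ≈ 1.6471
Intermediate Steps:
(D + (34 + 92*(-47)))/(-7792 - 10086) = (-25157 + (34 + 92*(-47)))/(-7792 - 10086) = (-25157 + (34 - 4324))/(-17878) = (-25157 - 4290)*(-1/17878) = -29447*(-1/17878) = 29447/17878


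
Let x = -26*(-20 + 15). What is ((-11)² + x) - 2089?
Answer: -1838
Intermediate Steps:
x = 130 (x = -26*(-5) = 130)
((-11)² + x) - 2089 = ((-11)² + 130) - 2089 = (121 + 130) - 2089 = 251 - 2089 = -1838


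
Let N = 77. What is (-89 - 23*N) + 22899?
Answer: 21039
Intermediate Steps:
(-89 - 23*N) + 22899 = (-89 - 23*77) + 22899 = (-89 - 1771) + 22899 = -1860 + 22899 = 21039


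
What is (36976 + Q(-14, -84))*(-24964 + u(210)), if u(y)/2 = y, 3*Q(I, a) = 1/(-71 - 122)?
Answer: -525465024032/579 ≈ -9.0754e+8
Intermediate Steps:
Q(I, a) = -1/579 (Q(I, a) = 1/(3*(-71 - 122)) = (⅓)/(-193) = (⅓)*(-1/193) = -1/579)
u(y) = 2*y
(36976 + Q(-14, -84))*(-24964 + u(210)) = (36976 - 1/579)*(-24964 + 2*210) = 21409103*(-24964 + 420)/579 = (21409103/579)*(-24544) = -525465024032/579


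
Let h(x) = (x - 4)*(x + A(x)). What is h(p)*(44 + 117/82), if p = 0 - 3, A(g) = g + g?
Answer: 234675/82 ≈ 2861.9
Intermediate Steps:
A(g) = 2*g
p = -3
h(x) = 3*x*(-4 + x) (h(x) = (x - 4)*(x + 2*x) = (-4 + x)*(3*x) = 3*x*(-4 + x))
h(p)*(44 + 117/82) = (3*(-3)*(-4 - 3))*(44 + 117/82) = (3*(-3)*(-7))*(44 + 117*(1/82)) = 63*(44 + 117/82) = 63*(3725/82) = 234675/82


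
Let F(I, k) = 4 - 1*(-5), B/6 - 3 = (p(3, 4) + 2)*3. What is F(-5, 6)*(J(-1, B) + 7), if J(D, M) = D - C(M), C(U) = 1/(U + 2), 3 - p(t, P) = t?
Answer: 3015/56 ≈ 53.839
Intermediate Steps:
p(t, P) = 3 - t
C(U) = 1/(2 + U)
B = 54 (B = 18 + 6*(((3 - 1*3) + 2)*3) = 18 + 6*(((3 - 3) + 2)*3) = 18 + 6*((0 + 2)*3) = 18 + 6*(2*3) = 18 + 6*6 = 18 + 36 = 54)
J(D, M) = D - 1/(2 + M)
F(I, k) = 9 (F(I, k) = 4 + 5 = 9)
F(-5, 6)*(J(-1, B) + 7) = 9*((-1 - (2 + 54))/(2 + 54) + 7) = 9*((-1 - 1*56)/56 + 7) = 9*((-1 - 56)/56 + 7) = 9*((1/56)*(-57) + 7) = 9*(-57/56 + 7) = 9*(335/56) = 3015/56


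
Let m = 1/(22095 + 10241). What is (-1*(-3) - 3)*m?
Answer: 0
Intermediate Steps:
m = 1/32336 ≈ 3.0925e-5
(-1*(-3) - 3)*m = (-1*(-3) - 3)*(1/32336) = (3 - 3)*(1/32336) = 0*(1/32336) = 0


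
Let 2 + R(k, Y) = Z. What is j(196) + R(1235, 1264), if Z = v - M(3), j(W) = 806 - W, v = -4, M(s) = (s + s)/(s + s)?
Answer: 603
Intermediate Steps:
M(s) = 1 (M(s) = (2*s)/((2*s)) = (2*s)*(1/(2*s)) = 1)
Z = -5 (Z = -4 - 1*1 = -4 - 1 = -5)
R(k, Y) = -7 (R(k, Y) = -2 - 5 = -7)
j(196) + R(1235, 1264) = (806 - 1*196) - 7 = (806 - 196) - 7 = 610 - 7 = 603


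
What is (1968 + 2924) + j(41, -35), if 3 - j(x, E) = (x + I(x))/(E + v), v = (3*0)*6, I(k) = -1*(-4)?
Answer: 34274/7 ≈ 4896.3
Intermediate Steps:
I(k) = 4
v = 0 (v = 0*6 = 0)
j(x, E) = 3 - (4 + x)/E (j(x, E) = 3 - (x + 4)/(E + 0) = 3 - (4 + x)/E)
(1968 + 2924) + j(41, -35) = (1968 + 2924) + (-4 - 1*41 + 3*(-35))/(-35) = 4892 - (-4 - 41 - 105)/35 = 4892 - 1/35*(-150) = 4892 + 30/7 = 34274/7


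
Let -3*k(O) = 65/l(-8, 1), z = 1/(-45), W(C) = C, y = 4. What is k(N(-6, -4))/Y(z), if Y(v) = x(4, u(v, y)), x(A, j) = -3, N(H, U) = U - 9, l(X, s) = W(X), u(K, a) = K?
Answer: -65/72 ≈ -0.90278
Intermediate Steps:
l(X, s) = X
N(H, U) = -9 + U
z = -1/45 ≈ -0.022222
Y(v) = -3
k(O) = 65/24 (k(O) = -65/(3*(-8)) = -65*(-1)/(3*8) = -⅓*(-65/8) = 65/24)
k(N(-6, -4))/Y(z) = (65/24)/(-3) = (65/24)*(-⅓) = -65/72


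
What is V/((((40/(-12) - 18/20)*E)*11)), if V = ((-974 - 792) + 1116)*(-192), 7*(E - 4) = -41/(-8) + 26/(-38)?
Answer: -3983616000/6888607 ≈ -578.29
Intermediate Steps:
E = 4931/1064 (E = 4 + (-41/(-8) + 26/(-38))/7 = 4 + (-41*(-1/8) + 26*(-1/38))/7 = 4 + (41/8 - 13/19)/7 = 4 + (1/7)*(675/152) = 4 + 675/1064 = 4931/1064 ≈ 4.6344)
V = 124800 (V = (-1766 + 1116)*(-192) = -650*(-192) = 124800)
V/((((40/(-12) - 18/20)*E)*11)) = 124800/((((40/(-12) - 18/20)*(4931/1064))*11)) = 124800/((((40*(-1/12) - 18*1/20)*(4931/1064))*11)) = 124800/((((-10/3 - 9/10)*(4931/1064))*11)) = 124800/((-127/30*4931/1064*11)) = 124800/((-626237/31920*11)) = 124800/(-6888607/31920) = 124800*(-31920/6888607) = -3983616000/6888607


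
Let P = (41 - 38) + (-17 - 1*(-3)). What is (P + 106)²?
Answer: 9025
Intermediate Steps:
P = -11 (P = 3 + (-17 + 3) = 3 - 14 = -11)
(P + 106)² = (-11 + 106)² = 95² = 9025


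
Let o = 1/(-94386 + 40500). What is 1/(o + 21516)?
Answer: 53886/1159411175 ≈ 4.6477e-5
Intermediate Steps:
o = -1/53886 (o = 1/(-53886) = -1/53886 ≈ -1.8558e-5)
1/(o + 21516) = 1/(-1/53886 + 21516) = 1/(1159411175/53886) = 53886/1159411175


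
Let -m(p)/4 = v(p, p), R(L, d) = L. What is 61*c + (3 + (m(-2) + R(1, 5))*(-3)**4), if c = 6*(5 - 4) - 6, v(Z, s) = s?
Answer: 732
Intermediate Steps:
m(p) = -4*p
c = 0 (c = 6*1 - 6 = 6 - 6 = 0)
61*c + (3 + (m(-2) + R(1, 5))*(-3)**4) = 61*0 + (3 + (-4*(-2) + 1)*(-3)**4) = 0 + (3 + (8 + 1)*81) = 0 + (3 + 9*81) = 0 + (3 + 729) = 0 + 732 = 732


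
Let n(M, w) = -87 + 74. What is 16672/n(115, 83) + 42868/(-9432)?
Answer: -39451897/30654 ≈ -1287.0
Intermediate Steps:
n(M, w) = -13
16672/n(115, 83) + 42868/(-9432) = 16672/(-13) + 42868/(-9432) = 16672*(-1/13) + 42868*(-1/9432) = -16672/13 - 10717/2358 = -39451897/30654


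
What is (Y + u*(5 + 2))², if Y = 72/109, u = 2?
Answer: 2553604/11881 ≈ 214.93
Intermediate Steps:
Y = 72/109 (Y = 72*(1/109) = 72/109 ≈ 0.66055)
(Y + u*(5 + 2))² = (72/109 + 2*(5 + 2))² = (72/109 + 2*7)² = (72/109 + 14)² = (1598/109)² = 2553604/11881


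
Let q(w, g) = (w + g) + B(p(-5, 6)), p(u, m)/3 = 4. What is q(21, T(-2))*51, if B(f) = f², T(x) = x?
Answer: 8313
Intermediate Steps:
p(u, m) = 12 (p(u, m) = 3*4 = 12)
q(w, g) = 144 + g + w (q(w, g) = (w + g) + 12² = (g + w) + 144 = 144 + g + w)
q(21, T(-2))*51 = (144 - 2 + 21)*51 = 163*51 = 8313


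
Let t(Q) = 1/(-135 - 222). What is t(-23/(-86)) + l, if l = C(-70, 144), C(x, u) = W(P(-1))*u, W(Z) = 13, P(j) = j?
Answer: 668303/357 ≈ 1872.0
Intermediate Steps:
C(x, u) = 13*u
t(Q) = -1/357 (t(Q) = 1/(-357) = -1/357)
l = 1872 (l = 13*144 = 1872)
t(-23/(-86)) + l = -1/357 + 1872 = 668303/357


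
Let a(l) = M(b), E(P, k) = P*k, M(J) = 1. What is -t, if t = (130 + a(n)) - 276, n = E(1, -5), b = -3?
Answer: 145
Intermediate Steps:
n = -5 (n = 1*(-5) = -5)
a(l) = 1
t = -145 (t = (130 + 1) - 276 = 131 - 276 = -145)
-t = -1*(-145) = 145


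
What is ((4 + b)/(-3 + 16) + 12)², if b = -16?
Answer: 20736/169 ≈ 122.70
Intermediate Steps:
((4 + b)/(-3 + 16) + 12)² = ((4 - 16)/(-3 + 16) + 12)² = (-12/13 + 12)² = (144/13)² = 20736/169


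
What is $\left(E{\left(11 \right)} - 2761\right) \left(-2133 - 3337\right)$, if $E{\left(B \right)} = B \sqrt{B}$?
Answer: $15102670 - 60170 \sqrt{11} \approx 1.4903 \cdot 10^{7}$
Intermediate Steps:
$E{\left(B \right)} = B^{\frac{3}{2}}$
$\left(E{\left(11 \right)} - 2761\right) \left(-2133 - 3337\right) = \left(11^{\frac{3}{2}} - 2761\right) \left(-2133 - 3337\right) = \left(11 \sqrt{11} - 2761\right) \left(-5470\right) = \left(-2761 + 11 \sqrt{11}\right) \left(-5470\right) = 15102670 - 60170 \sqrt{11}$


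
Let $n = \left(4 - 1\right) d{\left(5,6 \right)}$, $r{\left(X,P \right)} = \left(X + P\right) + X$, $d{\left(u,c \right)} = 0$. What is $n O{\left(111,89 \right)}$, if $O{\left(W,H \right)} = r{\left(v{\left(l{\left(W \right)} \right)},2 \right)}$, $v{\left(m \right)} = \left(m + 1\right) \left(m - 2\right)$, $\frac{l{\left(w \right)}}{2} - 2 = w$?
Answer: $0$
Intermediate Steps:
$l{\left(w \right)} = 4 + 2 w$
$v{\left(m \right)} = \left(1 + m\right) \left(-2 + m\right)$
$r{\left(X,P \right)} = P + 2 X$ ($r{\left(X,P \right)} = \left(P + X\right) + X = P + 2 X$)
$n = 0$ ($n = \left(4 - 1\right) 0 = 3 \cdot 0 = 0$)
$O{\left(W,H \right)} = -10 - 4 W + 2 \left(4 + 2 W\right)^{2}$ ($O{\left(W,H \right)} = 2 + 2 \left(-2 + \left(4 + 2 W\right)^{2} - \left(4 + 2 W\right)\right) = 2 + 2 \left(-6 + \left(4 + 2 W\right)^{2} - 2 W\right) = 2 - \left(12 - 2 \left(4 + 2 W\right)^{2} + 4 W\right) = -10 - 4 W + 2 \left(4 + 2 W\right)^{2}$)
$n O{\left(111,89 \right)} = 0 \left(22 + 8 \cdot 111^{2} + 28 \cdot 111\right) = 0 \left(22 + 8 \cdot 12321 + 3108\right) = 0 \left(22 + 98568 + 3108\right) = 0 \cdot 101698 = 0$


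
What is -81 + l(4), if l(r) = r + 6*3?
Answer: -59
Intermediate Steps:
l(r) = 18 + r (l(r) = r + 18 = 18 + r)
-81 + l(4) = -81 + (18 + 4) = -81 + 22 = -59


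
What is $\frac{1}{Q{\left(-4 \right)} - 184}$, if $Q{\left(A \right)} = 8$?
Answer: $- \frac{1}{176} \approx -0.0056818$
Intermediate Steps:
$\frac{1}{Q{\left(-4 \right)} - 184} = \frac{1}{8 - 184} = \frac{1}{-176} = - \frac{1}{176}$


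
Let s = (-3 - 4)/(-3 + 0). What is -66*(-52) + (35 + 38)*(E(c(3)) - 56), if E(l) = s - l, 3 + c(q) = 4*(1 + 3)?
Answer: -4304/3 ≈ -1434.7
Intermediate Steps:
s = 7/3 (s = -7/(-3) = -7*(-⅓) = 7/3 ≈ 2.3333)
c(q) = 13 (c(q) = -3 + 4*(1 + 3) = -3 + 4*4 = -3 + 16 = 13)
E(l) = 7/3 - l
-66*(-52) + (35 + 38)*(E(c(3)) - 56) = -66*(-52) + (35 + 38)*((7/3 - 1*13) - 56) = 3432 + 73*((7/3 - 13) - 56) = 3432 + 73*(-32/3 - 56) = 3432 + 73*(-200/3) = 3432 - 14600/3 = -4304/3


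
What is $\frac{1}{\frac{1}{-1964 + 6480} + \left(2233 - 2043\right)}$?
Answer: $\frac{4516}{858041} \approx 0.0052631$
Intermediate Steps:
$\frac{1}{\frac{1}{-1964 + 6480} + \left(2233 - 2043\right)} = \frac{1}{\frac{1}{4516} + \left(2233 - 2043\right)} = \frac{1}{\frac{1}{4516} + 190} = \frac{1}{\frac{858041}{4516}} = \frac{4516}{858041}$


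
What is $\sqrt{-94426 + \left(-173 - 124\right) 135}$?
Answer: $i \sqrt{134521} \approx 366.77 i$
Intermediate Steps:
$\sqrt{-94426 + \left(-173 - 124\right) 135} = \sqrt{-94426 - 40095} = \sqrt{-134521} = i \sqrt{134521}$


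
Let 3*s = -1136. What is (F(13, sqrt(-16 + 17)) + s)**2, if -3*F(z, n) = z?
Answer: 146689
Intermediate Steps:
s = -1136/3 (s = (1/3)*(-1136) = -1136/3 ≈ -378.67)
F(z, n) = -z/3
(F(13, sqrt(-16 + 17)) + s)**2 = (-1/3*13 - 1136/3)**2 = (-13/3 - 1136/3)**2 = (-383)**2 = 146689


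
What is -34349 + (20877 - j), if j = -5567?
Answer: -7905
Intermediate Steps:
-34349 + (20877 - j) = -34349 + (20877 - 1*(-5567)) = -34349 + (20877 + 5567) = -34349 + 26444 = -7905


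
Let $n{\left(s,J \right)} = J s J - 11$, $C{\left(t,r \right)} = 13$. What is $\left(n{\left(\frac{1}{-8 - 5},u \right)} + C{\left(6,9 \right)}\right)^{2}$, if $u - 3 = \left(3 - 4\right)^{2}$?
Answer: $\frac{100}{169} \approx 0.59172$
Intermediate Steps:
$u = 4$ ($u = 3 + \left(3 - 4\right)^{2} = 3 + \left(-1\right)^{2} = 3 + 1 = 4$)
$n{\left(s,J \right)} = -11 + s J^{2}$ ($n{\left(s,J \right)} = s J^{2} - 11 = -11 + s J^{2}$)
$\left(n{\left(\frac{1}{-8 - 5},u \right)} + C{\left(6,9 \right)}\right)^{2} = \left(\left(-11 + \frac{4^{2}}{-8 - 5}\right) + 13\right)^{2} = \left(\left(-11 + \frac{1}{-13} \cdot 16\right) + 13\right)^{2} = \left(\left(-11 - \frac{16}{13}\right) + 13\right)^{2} = \left(- \frac{159}{13} + 13\right)^{2} = \left(\frac{10}{13}\right)^{2} = \frac{100}{169}$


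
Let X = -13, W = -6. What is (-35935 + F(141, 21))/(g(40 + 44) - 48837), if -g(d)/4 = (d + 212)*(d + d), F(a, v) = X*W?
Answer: 35857/247749 ≈ 0.14473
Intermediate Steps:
F(a, v) = 78 (F(a, v) = -13*(-6) = 78)
g(d) = -8*d*(212 + d) (g(d) = -4*(d + 212)*(d + d) = -4*(212 + d)*2*d = -8*d*(212 + d))
(-35935 + F(141, 21))/(g(40 + 44) - 48837) = (-35935 + 78)/(-8*(40 + 44)*(212 + (40 + 44)) - 48837) = -35857/(-8*84*(212 + 84) - 48837) = -35857/(-8*84*296 - 48837) = -35857/(-198912 - 48837) = -35857/(-247749) = -35857*(-1/247749) = 35857/247749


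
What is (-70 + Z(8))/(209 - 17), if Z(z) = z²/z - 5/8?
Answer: -167/512 ≈ -0.32617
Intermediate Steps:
Z(z) = -5/8 + z (Z(z) = z - 5*⅛ = z - 5/8 = -5/8 + z)
(-70 + Z(8))/(209 - 17) = (-70 + (-5/8 + 8))/(209 - 17) = (-70 + 59/8)/192 = -501/8*1/192 = -167/512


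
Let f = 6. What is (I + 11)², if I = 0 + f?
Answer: 289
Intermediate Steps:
I = 6 (I = 0 + 6 = 6)
(I + 11)² = (6 + 11)² = 17² = 289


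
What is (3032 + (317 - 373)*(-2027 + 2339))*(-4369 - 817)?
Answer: 74885840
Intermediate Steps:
(3032 + (317 - 373)*(-2027 + 2339))*(-4369 - 817) = (3032 - 56*312)*(-5186) = (3032 - 17472)*(-5186) = -14440*(-5186) = 74885840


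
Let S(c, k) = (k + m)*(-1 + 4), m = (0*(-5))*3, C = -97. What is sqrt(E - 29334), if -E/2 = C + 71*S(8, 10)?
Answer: 10*I*sqrt(334) ≈ 182.76*I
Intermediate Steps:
m = 0 (m = 0*3 = 0)
S(c, k) = 3*k (S(c, k) = (k + 0)*(-1 + 4) = k*3 = 3*k)
E = -4066 (E = -2*(-97 + 71*(3*10)) = -2*(-97 + 71*30) = -2*(-97 + 2130) = -2*2033 = -4066)
sqrt(E - 29334) = sqrt(-4066 - 29334) = sqrt(-33400) = 10*I*sqrt(334)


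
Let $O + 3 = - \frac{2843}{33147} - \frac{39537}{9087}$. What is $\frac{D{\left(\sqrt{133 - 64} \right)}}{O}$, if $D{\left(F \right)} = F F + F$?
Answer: $- \frac{6927756147}{746662549} - \frac{100402263 \sqrt{69}}{746662549} \approx -10.395$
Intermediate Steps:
$D{\left(F \right)} = F + F^{2}$ ($D{\left(F \right)} = F^{2} + F = F + F^{2}$)
$O = - \frac{746662549}{100402263}$ ($O = -3 - \left(\frac{2843}{33147} + \frac{13179}{3029}\right) = -3 - \frac{445455760}{100402263} = - \frac{746662549}{100402263} \approx -7.4367$)
$\frac{D{\left(\sqrt{133 - 64} \right)}}{O} = \frac{\sqrt{133 - 64} \left(1 + \sqrt{133 - 64}\right)}{- \frac{746662549}{100402263}} = \sqrt{69} \left(1 + \sqrt{69}\right) \left(- \frac{100402263}{746662549}\right) = - \frac{100402263 \sqrt{69} \left(1 + \sqrt{69}\right)}{746662549}$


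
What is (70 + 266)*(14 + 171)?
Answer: 62160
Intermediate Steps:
(70 + 266)*(14 + 171) = 336*185 = 62160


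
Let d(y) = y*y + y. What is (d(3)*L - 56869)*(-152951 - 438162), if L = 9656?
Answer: -34877440339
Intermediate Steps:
d(y) = y + y**2 (d(y) = y**2 + y = y + y**2)
(d(3)*L - 56869)*(-152951 - 438162) = ((3*(1 + 3))*9656 - 56869)*(-152951 - 438162) = ((3*4)*9656 - 56869)*(-591113) = (12*9656 - 56869)*(-591113) = (115872 - 56869)*(-591113) = 59003*(-591113) = -34877440339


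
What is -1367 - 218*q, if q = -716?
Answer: 154721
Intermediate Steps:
-1367 - 218*q = -1367 - 218*(-716) = -1367 + 156088 = 154721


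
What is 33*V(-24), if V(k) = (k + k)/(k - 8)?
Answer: 99/2 ≈ 49.500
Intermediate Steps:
V(k) = 2*k/(-8 + k) (V(k) = (2*k)/(-8 + k) = 2*k/(-8 + k))
33*V(-24) = 33*(2*(-24)/(-8 - 24)) = 33*(2*(-24)/(-32)) = 33*(2*(-24)*(-1/32)) = 33*(3/2) = 99/2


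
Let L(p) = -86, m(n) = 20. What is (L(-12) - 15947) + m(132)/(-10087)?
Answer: -161724891/10087 ≈ -16033.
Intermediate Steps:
(L(-12) - 15947) + m(132)/(-10087) = (-86 - 15947) + 20/(-10087) = -16033 + 20*(-1/10087) = -16033 - 20/10087 = -161724891/10087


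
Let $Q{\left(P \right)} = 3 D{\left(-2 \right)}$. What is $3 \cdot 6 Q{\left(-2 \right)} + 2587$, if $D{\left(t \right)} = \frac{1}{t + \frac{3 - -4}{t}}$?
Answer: $\frac{28349}{11} \approx 2577.2$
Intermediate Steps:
$D{\left(t \right)} = \frac{1}{t + \frac{7}{t}}$ ($D{\left(t \right)} = \frac{1}{t + \frac{3 + 4}{t}} = \frac{1}{t + \frac{7}{t}}$)
$Q{\left(P \right)} = - \frac{6}{11}$ ($Q{\left(P \right)} = 3 \left(- \frac{2}{7 + \left(-2\right)^{2}}\right) = 3 \left(- \frac{2}{7 + 4}\right) = 3 \left(- \frac{2}{11}\right) = - \frac{6}{11}$)
$3 \cdot 6 Q{\left(-2 \right)} + 2587 = 3 \cdot 6 \left(- \frac{6}{11}\right) + 2587 = 18 \left(- \frac{6}{11}\right) + 2587 = - \frac{108}{11} + 2587 = \frac{28349}{11}$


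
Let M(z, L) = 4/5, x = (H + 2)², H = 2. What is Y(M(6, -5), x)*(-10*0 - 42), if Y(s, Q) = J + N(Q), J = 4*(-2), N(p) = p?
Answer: -336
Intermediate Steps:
x = 16 (x = (2 + 2)² = 4² = 16)
M(z, L) = ⅘ (M(z, L) = 4*(⅕) = ⅘)
J = -8
Y(s, Q) = -8 + Q
Y(M(6, -5), x)*(-10*0 - 42) = (-8 + 16)*(-10*0 - 42) = 8*(0 - 42) = 8*(-42) = -336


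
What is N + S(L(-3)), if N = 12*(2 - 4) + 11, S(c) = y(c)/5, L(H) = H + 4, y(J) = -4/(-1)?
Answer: -61/5 ≈ -12.200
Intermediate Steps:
y(J) = 4 (y(J) = -4*(-1) = 4)
L(H) = 4 + H
S(c) = ⅘ (S(c) = 4/5 = 4*(⅕) = ⅘)
N = -13 (N = 12*(-2) + 11 = -24 + 11 = -13)
N + S(L(-3)) = -13 + ⅘ = -61/5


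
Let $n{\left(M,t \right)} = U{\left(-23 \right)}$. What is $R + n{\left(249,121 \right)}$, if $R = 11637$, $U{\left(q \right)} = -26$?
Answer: $11611$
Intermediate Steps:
$n{\left(M,t \right)} = -26$
$R + n{\left(249,121 \right)} = 11637 - 26 = 11611$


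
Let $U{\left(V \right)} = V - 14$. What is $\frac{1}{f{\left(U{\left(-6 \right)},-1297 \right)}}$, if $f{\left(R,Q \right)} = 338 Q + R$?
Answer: $- \frac{1}{438406} \approx -2.281 \cdot 10^{-6}$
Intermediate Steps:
$U{\left(V \right)} = -14 + V$
$f{\left(R,Q \right)} = R + 338 Q$
$\frac{1}{f{\left(U{\left(-6 \right)},-1297 \right)}} = \frac{1}{\left(-14 - 6\right) + 338 \left(-1297\right)} = \frac{1}{-20 - 438386} = \frac{1}{-438406} = - \frac{1}{438406}$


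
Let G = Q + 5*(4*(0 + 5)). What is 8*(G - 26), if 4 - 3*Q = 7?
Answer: 584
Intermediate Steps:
Q = -1 (Q = 4/3 - ⅓*7 = 4/3 - 7/3 = -1)
G = 99 (G = -1 + 5*(4*(0 + 5)) = -1 + 5*(4*5) = -1 + 5*20 = -1 + 100 = 99)
8*(G - 26) = 8*(99 - 26) = 8*73 = 584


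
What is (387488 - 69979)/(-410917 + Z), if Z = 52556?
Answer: -317509/358361 ≈ -0.88600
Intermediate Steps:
(387488 - 69979)/(-410917 + Z) = (387488 - 69979)/(-410917 + 52556) = 317509/(-358361) = 317509*(-1/358361) = -317509/358361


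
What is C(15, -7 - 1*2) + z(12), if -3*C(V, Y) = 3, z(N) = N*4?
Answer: 47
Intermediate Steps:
z(N) = 4*N
C(V, Y) = -1 (C(V, Y) = -⅓*3 = -1)
C(15, -7 - 1*2) + z(12) = -1 + 4*12 = -1 + 48 = 47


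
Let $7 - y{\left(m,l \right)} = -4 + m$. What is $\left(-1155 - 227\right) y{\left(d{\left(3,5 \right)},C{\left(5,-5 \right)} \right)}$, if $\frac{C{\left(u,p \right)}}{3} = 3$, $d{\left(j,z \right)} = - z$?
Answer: $-22112$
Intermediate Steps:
$C{\left(u,p \right)} = 9$ ($C{\left(u,p \right)} = 3 \cdot 3 = 9$)
$y{\left(m,l \right)} = 11 - m$ ($y{\left(m,l \right)} = 7 - \left(-4 + m\right) = 11 - m$)
$\left(-1155 - 227\right) y{\left(d{\left(3,5 \right)},C{\left(5,-5 \right)} \right)} = \left(-1155 - 227\right) \left(11 - \left(-1\right) 5\right) = - 1382 \left(11 - -5\right) = - 1382 \left(11 + 5\right) = \left(-1382\right) 16 = -22112$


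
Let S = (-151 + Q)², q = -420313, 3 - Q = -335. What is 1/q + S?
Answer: 14697925296/420313 ≈ 34969.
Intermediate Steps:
Q = 338 (Q = 3 - 1*(-335) = 3 + 335 = 338)
S = 34969 (S = (-151 + 338)² = 187² = 34969)
1/q + S = 1/(-420313) + 34969 = -1/420313 + 34969 = 14697925296/420313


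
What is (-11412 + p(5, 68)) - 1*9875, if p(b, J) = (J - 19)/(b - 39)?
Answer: -723807/34 ≈ -21288.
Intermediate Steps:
p(b, J) = (-19 + J)/(-39 + b)
(-11412 + p(5, 68)) - 1*9875 = (-11412 + (-19 + 68)/(-39 + 5)) - 1*9875 = (-11412 + 49/(-34)) - 9875 = (-11412 - 1/34*49) - 9875 = (-11412 - 49/34) - 9875 = -388057/34 - 9875 = -723807/34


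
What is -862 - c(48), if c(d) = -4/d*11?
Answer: -10333/12 ≈ -861.08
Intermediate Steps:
c(d) = -44/d
-862 - c(48) = -862 - (-44)/48 = -862 - 1*(-11/12) = -862 + 11/12 = -10333/12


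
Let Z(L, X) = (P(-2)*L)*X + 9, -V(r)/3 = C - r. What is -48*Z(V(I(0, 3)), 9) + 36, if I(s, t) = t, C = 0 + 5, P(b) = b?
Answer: -5580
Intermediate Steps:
C = 5
V(r) = -15 + 3*r (V(r) = -3*(5 - r) = -15 + 3*r)
Z(L, X) = 9 - 2*L*X (Z(L, X) = (-2*L)*X + 9 = -2*L*X + 9 = 9 - 2*L*X)
-48*Z(V(I(0, 3)), 9) + 36 = -48*(9 - 2*(-15 + 3*3)*9) + 36 = -48*(9 - 2*(-15 + 9)*9) + 36 = -48*(9 - 2*(-6)*9) + 36 = -48*(9 + 108) + 36 = -48*117 + 36 = -5616 + 36 = -5580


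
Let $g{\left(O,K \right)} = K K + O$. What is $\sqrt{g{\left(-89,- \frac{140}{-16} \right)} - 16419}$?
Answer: $\frac{i \sqrt{262903}}{4} \approx 128.19 i$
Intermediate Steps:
$g{\left(O,K \right)} = O + K^{2}$ ($g{\left(O,K \right)} = K^{2} + O = O + K^{2}$)
$\sqrt{g{\left(-89,- \frac{140}{-16} \right)} - 16419} = \sqrt{\left(-89 + \left(- \frac{140}{-16}\right)^{2}\right) - 16419} = \sqrt{\left(-89 + \left(\left(-140\right) \left(- \frac{1}{16}\right)\right)^{2}\right) - 16419} = \sqrt{\left(-89 + \left(\frac{35}{4}\right)^{2}\right) - 16419} = \sqrt{\left(-89 + \frac{1225}{16}\right) - 16419} = \sqrt{- \frac{199}{16} - 16419} = \sqrt{- \frac{262903}{16}} = \frac{i \sqrt{262903}}{4}$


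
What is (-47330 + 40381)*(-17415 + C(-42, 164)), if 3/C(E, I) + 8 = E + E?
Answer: 11133569667/92 ≈ 1.2102e+8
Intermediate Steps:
C(E, I) = 3/(-8 + 2*E) (C(E, I) = 3/(-8 + (E + E)) = 3/(-8 + 2*E))
(-47330 + 40381)*(-17415 + C(-42, 164)) = (-47330 + 40381)*(-17415 + 3/(2*(-4 - 42))) = -6949*(-17415 + (3/2)/(-46)) = -6949*(-17415 + (3/2)*(-1/46)) = -6949*(-17415 - 3/92) = -6949*(-1602183/92) = 11133569667/92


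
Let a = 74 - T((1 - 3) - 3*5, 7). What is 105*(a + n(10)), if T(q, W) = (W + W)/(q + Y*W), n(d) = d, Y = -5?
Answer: 230055/26 ≈ 8848.3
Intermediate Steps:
T(q, W) = 2*W/(q - 5*W) (T(q, W) = (W + W)/(q - 5*W) = (2*W)/(q - 5*W) = 2*W/(q - 5*W))
a = 1931/26 (a = 74 - 2*7/(((1 - 3) - 3*5) - 5*7) = 74 - 2*7/((-2 - 15) - 35) = 74 - 2*7/(-17 - 35) = 74 - 2*7/(-52) = 74 - 2*7*(-1)/52 = 74 - 1*(-7/26) = 74 + 7/26 = 1931/26 ≈ 74.269)
105*(a + n(10)) = 105*(1931/26 + 10) = 105*(2191/26) = 230055/26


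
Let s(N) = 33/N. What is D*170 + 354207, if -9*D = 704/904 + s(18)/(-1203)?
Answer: 1300010840086/3670353 ≈ 3.5419e+5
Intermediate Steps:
D = -633941/7340706 (D = -(704/904 + (33/18)/(-1203))/9 = -(704*(1/904) + (33*(1/18))*(-1/1203))/9 = -(88/113 + (11/6)*(-1/1203))/9 = -(88/113 - 11/7218)/9 = -⅑*633941/815634 = -633941/7340706 ≈ -0.086360)
D*170 + 354207 = -633941/7340706*170 + 354207 = -53884985/3670353 + 354207 = 1300010840086/3670353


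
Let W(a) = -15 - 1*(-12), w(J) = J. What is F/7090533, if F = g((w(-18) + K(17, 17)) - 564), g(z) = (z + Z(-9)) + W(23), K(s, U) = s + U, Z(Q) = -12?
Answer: -563/7090533 ≈ -7.9402e-5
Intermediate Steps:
W(a) = -3 (W(a) = -15 + 12 = -3)
K(s, U) = U + s
g(z) = -15 + z (g(z) = (z - 12) - 3 = (-12 + z) - 3 = -15 + z)
F = -563 (F = -15 + ((-18 + (17 + 17)) - 564) = -15 + ((-18 + 34) - 564) = -15 + (16 - 564) = -15 - 548 = -563)
F/7090533 = -563/7090533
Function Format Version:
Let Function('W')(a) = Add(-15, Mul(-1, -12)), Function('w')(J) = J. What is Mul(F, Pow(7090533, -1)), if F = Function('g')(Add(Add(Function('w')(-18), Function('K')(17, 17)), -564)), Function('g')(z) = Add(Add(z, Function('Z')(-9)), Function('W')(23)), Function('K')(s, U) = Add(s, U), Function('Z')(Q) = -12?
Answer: Rational(-563, 7090533) ≈ -7.9402e-5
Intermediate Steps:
Function('W')(a) = -3 (Function('W')(a) = Add(-15, 12) = -3)
Function('K')(s, U) = Add(U, s)
Function('g')(z) = Add(-15, z) (Function('g')(z) = Add(Add(z, -12), -3) = Add(Add(-12, z), -3) = Add(-15, z))
F = -563 (F = Add(-15, Add(Add(-18, Add(17, 17)), -564)) = Add(-15, Add(Add(-18, 34), -564)) = Add(-15, Add(16, -564)) = Add(-15, -548) = -563)
Mul(F, Pow(7090533, -1)) = Mul(-563, Pow(7090533, -1)) = Mul(-563, Rational(1, 7090533)) = Rational(-563, 7090533)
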